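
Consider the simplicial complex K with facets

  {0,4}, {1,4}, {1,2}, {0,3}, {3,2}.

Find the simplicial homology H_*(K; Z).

We work with the vertex ordering 0 < 1 < 2 < 3 < 4. The simplices of K, each written with vertices in increasing order, are:

  0-simplices (5): [0], [1], [2], [3], [4]
  1-simplices (5): [0,3], [0,4], [1,2], [1,4], [2,3]

so the chain groups are C_0 ≅ Z^5, C_1 ≅ Z^5.

The boundary map ∂_1: C_1 → C_0 is given by ∂[p,q] = [q] − [p]. For instance
  ∂[2,3] = [3] − [2].
The resulting 5×5 matrix has rank 4, and its Smith normal form has invariant factors (1,1,1,1).

Reading off H_k = ker ∂_k / im ∂_{k+1}:

  H_0: rank C_0 − rank ∂_1 = 5 − 4 = 1, and the invariant factors of ∂_1 are all 1, so H_0 ≅ Z.
  H_1: rank ker ∂_1 − rank ∂_2 = (5 − 4) − 0 = 1, and there is no ∂_2, so H_1 ≅ Z.

H_0 ≅ Z,  H_1 ≅ Z.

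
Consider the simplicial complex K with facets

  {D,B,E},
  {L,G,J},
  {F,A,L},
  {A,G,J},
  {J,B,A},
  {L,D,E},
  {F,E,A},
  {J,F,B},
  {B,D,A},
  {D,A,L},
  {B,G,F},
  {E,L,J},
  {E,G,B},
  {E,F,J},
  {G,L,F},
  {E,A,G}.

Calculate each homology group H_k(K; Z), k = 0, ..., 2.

Take the total order A < B < D < E < F < G < J < L on the vertex set. Then K (dimension 2) consists of the simplices:

  0-simplices (8): A, B, D, E, F, G, J, L
  1-simplices (24): AB, AD, AE, AF, AG, AJ, AL, BD, BE, BF, BG, BJ, DE, DL, EF, EG, EJ, EL, FG, FJ, FL, GJ, GL, JL
  2-simplices (16): ABD, ABJ, ADL, AEF, AEG, AFL, AGJ, BDE, BEG, BFG, BFJ, DEL, EFJ, EJL, FGL, GJL

giving chain groups C_0 ≅ Z^8, C_1 ≅ Z^24, C_2 ≅ Z^16.

Boundary ∂_1: C_1 → C_0 maps an edge to its endpoints' difference, ∂[p,q] = q − p.
The resulting 8×24 matrix has rank 7, and its Smith normal form has invariant factors (1,1,1,1,1,1,1).

∂_2: C_2 → C_1 acts by ∂[p,q,r] = [q,r] − [p,r] + [p,q]. For instance
  ∂FGL = GL − FL + FG,
  ∂BFG = FG − BG + BF.
This gives a 24×16 integer matrix of rank 15; reducing to Smith normal form yields diagonal entries (1,1,1,1,1,1,1,1,1,1,1,1,1,1,1).

Computing H_k = (kernel of ∂_k) / (image of ∂_{k+1}):

  H_0: rank C_0 − rank ∂_1 = 8 − 7 = 1, and the invariant factors of ∂_1 are all 1, so H_0 ≅ Z.
  H_1: rank ker ∂_1 − rank ∂_2 = (24 − 7) − 15 = 2, and the invariant factors of ∂_2 are all 1, so H_1 ≅ Z^2.
  H_2: rank ker ∂_2 − rank ∂_3 = (16 − 15) − 0 = 1, and there is no ∂_3, so H_2 ≅ Z.

As a check, the Euler characteristic is 8 − 24 + 16 = 0, which agrees with 1 − 2 + 1 = 0.
(K is a triangulation of the torus T^2.)

H_0 ≅ Z,  H_1 ≅ Z^2,  H_2 ≅ Z.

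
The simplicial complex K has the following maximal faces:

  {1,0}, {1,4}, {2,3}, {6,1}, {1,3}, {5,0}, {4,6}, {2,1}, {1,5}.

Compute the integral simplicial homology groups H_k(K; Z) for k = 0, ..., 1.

H_0 = Z,  H_1 = Z^3.

Take the total order 0 < 1 < 2 < 3 < 4 < 5 < 6 on the vertex set. Then K (dimension 1) consists of the simplices:

  0-simplices (7): [0], [1], [2], [3], [4], [5], [6]
  1-simplices (9): [0,1], [0,5], [1,2], [1,3], [1,4], [1,5], [1,6], [2,3], [4,6]

so the chain groups are C_0 ≅ Z^7, C_1 ≅ Z^9.

Boundary ∂_1: C_1 → C_0 sends each edge [p,q] (with p < q) to q − p.
As a 7×9 matrix over Z this has rank 6, with invariant factors (1,1,1,1,1,1).

Reading off H_k = ker ∂_k / im ∂_{k+1}:

  H_0: rank C_0 − rank ∂_1 = 7 − 6 = 1, and the invariant factors of ∂_1 are all 1, so H_0 = Z.
  H_1: rank ker ∂_1 − rank ∂_2 = (9 − 6) − 0 = 3, and there is no ∂_2, so H_1 = Z^3.

(K is a triangulation of a wedge of 3 circles.)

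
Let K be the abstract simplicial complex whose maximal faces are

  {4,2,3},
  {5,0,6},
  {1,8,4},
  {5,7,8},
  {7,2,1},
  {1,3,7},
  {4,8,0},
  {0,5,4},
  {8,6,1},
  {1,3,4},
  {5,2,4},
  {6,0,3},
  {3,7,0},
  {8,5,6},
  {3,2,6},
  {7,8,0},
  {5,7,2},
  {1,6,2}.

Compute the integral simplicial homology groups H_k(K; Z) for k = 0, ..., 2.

H_0 = Z,  H_1 = Z ⊕ Z/2,  H_2 = 0.

Take the total order 0 < 1 < 2 < 3 < 4 < 5 < 6 < 7 < 8 on the vertex set. Then K (dimension 2) consists of the simplices:

  0-simplices (9): [0], [1], [2], [3], [4], [5], [6], [7], [8]
  1-simplices (27): (27 of them)
  2-simplices (18): [0,3,6], [0,3,7], [0,4,5], [0,4,8], [0,5,6], [0,7,8], [1,2,6], [1,2,7], [1,3,4], [1,3,7], [1,4,8], [1,6,8], [2,3,4], [2,3,6], [2,4,5], [2,5,7], [5,6,8], [5,7,8]

so the chain groups are C_0 ≅ Z^9, C_1 ≅ Z^27, C_2 ≅ Z^18.

∂_1: C_1 → C_0 is given by ∂[p,q] = [q] − [p]. For instance
  ∂[3,7] = [7] − [3].
This gives a 9×27 integer matrix of rank 8; reducing to Smith normal form yields diagonal entries (1,1,1,1,1,1,1,1).

Boundary ∂_2: C_2 → C_1 sends each 2-simplex [p,q,r] to [q,r] − [p,r] + [p,q]. For instance
  ∂[0,7,8] = [7,8] − [0,8] + [0,7],
  ∂[1,6,8] = [6,8] − [1,8] + [1,6].
This gives a 27×18 integer matrix of rank 18; reducing to Smith normal form yields diagonal entries (1,1,1,1,1,1,1,1,1,1,1,1,1,1,1,1,1,2).

From H_k ≅ ker(∂_k) / im(∂_{k+1}) we obtain:

  H_0: rank C_0 − rank ∂_1 = 9 − 8 = 1, and the invariant factors of ∂_1 are all 1, so H_0 ≅ Z.
  H_1: rank ker ∂_1 − rank ∂_2 = (27 − 8) − 18 = 1, and ∂_2 has invariant factor 2 > 1, so H_1 ≅ Z ⊕ Z/2.
  H_2: rank ker ∂_2 − rank ∂_3 = (18 − 18) − 0 = 0, and there is no ∂_3, so H_2 ≅ 0.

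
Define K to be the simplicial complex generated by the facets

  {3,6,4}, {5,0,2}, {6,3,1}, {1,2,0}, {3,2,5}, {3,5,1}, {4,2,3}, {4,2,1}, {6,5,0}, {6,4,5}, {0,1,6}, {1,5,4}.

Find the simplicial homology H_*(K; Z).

Take the total order 0 < 1 < 2 < 3 < 4 < 5 < 6 on the vertex set. Then K (dimension 2) consists of the simplices:

  0-simplices (7): [0], [1], [2], [3], [4], [5], [6]
  1-simplices (18): [0,1], [0,2], [0,5], [0,6], [1,2], [1,3], [1,4], [1,5], [1,6], [2,3], [2,4], [2,5], [3,4], [3,5], [3,6], [4,5], [4,6], [5,6]
  2-simplices (12): [0,1,2], [0,1,6], [0,2,5], [0,5,6], [1,2,4], [1,3,5], [1,3,6], [1,4,5], [2,3,4], [2,3,5], [3,4,6], [4,5,6]

giving chain groups C_0 ≅ Z^7, C_1 ≅ Z^18, C_2 ≅ Z^12.

∂_1: C_1 → C_0 is given by ∂[p,q] = [q] − [p]. For instance
  ∂[0,1] = [1] − [0].
This gives a 7×18 integer matrix of rank 6; reducing to Smith normal form yields diagonal entries (1,1,1,1,1,1).

The boundary map ∂_2: C_2 → C_1 sends each 2-simplex [p,q,r] to [q,r] − [p,r] + [p,q]. For instance
  ∂[0,5,6] = [5,6] − [0,6] + [0,5],
  ∂[4,5,6] = [5,6] − [4,6] + [4,5].
As a 18×12 matrix over Z this has rank 12, with invariant factors (1,1,1,1,1,1,1,1,1,1,1,2).

From H_k ≅ ker(∂_k) / im(∂_{k+1}) we obtain:

  H_0: rank C_0 − rank ∂_1 = 7 − 6 = 1, and the invariant factors of ∂_1 are all 1, so H_0 ≅ Z.
  H_1: rank ker ∂_1 − rank ∂_2 = (18 − 6) − 12 = 0, and ∂_2 has invariant factor 2 > 1, so H_1 ≅ Z/2Z.
  H_2: rank ker ∂_2 − rank ∂_3 = (12 − 12) − 0 = 0, and there is no ∂_3, so H_2 ≅ 0.

As a check, the Euler characteristic is 7 − 18 + 12 = 1, which agrees with 1 − 0 + 0 = 1.

H_0 ≅ Z,  H_1 ≅ Z/2Z,  H_2 = 0.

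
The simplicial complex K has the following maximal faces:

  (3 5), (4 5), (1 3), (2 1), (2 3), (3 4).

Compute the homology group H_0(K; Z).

Order the vertices as 1 < 2 < 3 < 4 < 5. Listing each simplex with vertices in this order, K has dimension 1 with simplices:

  0-simplices (5): [1], [2], [3], [4], [5]
  1-simplices (6): [1,2], [1,3], [2,3], [3,4], [3,5], [4,5]

so the chain groups are C_0 ≅ Z^5, C_1 ≅ Z^6.

∂_1: C_1 → C_0 maps an edge to its endpoints' difference, ∂[p,q] = q − p. For instance
  ∂[4,5] = [5] − [4].
The resulting 5×6 matrix has rank 4, and its Smith normal form has invariant factors (1,1,1,1).

Reading off H_k = ker ∂_k / im ∂_{k+1}:

  H_0: rank C_0 − rank ∂_1 = 5 − 4 = 1, and the invariant factors of ∂_1 are all 1, so H_0 ≅ Z.

H_0 = Z.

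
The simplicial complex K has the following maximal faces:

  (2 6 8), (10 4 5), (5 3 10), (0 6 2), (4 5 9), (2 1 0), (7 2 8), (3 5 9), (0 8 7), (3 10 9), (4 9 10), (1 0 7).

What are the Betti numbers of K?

b_0 = 2, b_1 = 1, b_2 = 1.

Fix the vertex order 0 < 1 < 2 < 3 < 4 < 5 < 6 < 7 < 8 < 9 < 10 and write every simplex with vertices in increasing order. Then dim K = 2 and the simplices of K are:

  0-simplices (11): [0], [1], [2], [3], [4], [5], [6], [7], [8], [9], [10]
  1-simplices (21): [0,1], [0,2], [0,6], [0,7], [0,8], [1,2], [1,7], [2,6], [2,7], [2,8], [3,5], [3,9], [3,10], [4,5], [4,9], [4,10], [5,9], [5,10], [6,8], [7,8], [9,10]
  2-simplices (12): [0,1,2], [0,1,7], [0,2,6], [0,7,8], [2,6,8], [2,7,8], [3,5,9], [3,5,10], [3,9,10], [4,5,9], [4,5,10], [4,9,10]

Hence C_0 ≅ Z^11, C_1 ≅ Z^21, C_2 ≅ Z^12.

The boundary map ∂_1: C_1 → C_0 is given by ∂[p,q] = [q] − [p].
This gives a 11×21 integer matrix of rank 9; reducing to Smith normal form yields diagonal entries (1,1,1,1,1,1,1,1,1).

Boundary ∂_2: C_2 → C_1 sends each 2-simplex [p,q,r] to [q,r] − [p,r] + [p,q]. For instance
  ∂[2,6,8] = [6,8] − [2,8] + [2,6],
  ∂[4,9,10] = [9,10] − [4,10] + [4,9].
This gives a 21×12 integer matrix of rank 11; reducing to Smith normal form yields diagonal entries (1,1,1,1,1,1,1,1,1,1,1).

Now H_k = ker ∂_k / im ∂_{k+1}, so:

  H_0: rank C_0 − rank ∂_1 = 11 − 9 = 2, and the invariant factors of ∂_1 are all 1, so H_0 ≅ Z^2.
  H_1: rank ker ∂_1 − rank ∂_2 = (21 − 9) − 11 = 1, and the invariant factors of ∂_2 are all 1, so H_1 ≅ Z.
  H_2: rank ker ∂_2 − rank ∂_3 = (12 − 11) − 0 = 1, and there is no ∂_3, so H_2 ≅ Z.

Hence the Betti numbers are b_0 = 2, b_1 = 1, b_2 = 1.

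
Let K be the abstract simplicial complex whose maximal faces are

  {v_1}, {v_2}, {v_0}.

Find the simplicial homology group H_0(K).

We work with the vertex ordering v_0 < v_1 < v_2. The simplices of K, each written with vertices in increasing order, are:

  0-simplices (3): [v_0], [v_1], [v_2]

so the chain groups are C_0 ≅ Z^3.

Reading off H_k = ker ∂_k / im ∂_{k+1}:

  H_0: rank C_0 − rank ∂_1 = 3 − 0 = 3, and there is no ∂_1, so H_0 = Z^3.

(K is a triangulation of a set of 3 points.)

H_0 ≅ Z^3.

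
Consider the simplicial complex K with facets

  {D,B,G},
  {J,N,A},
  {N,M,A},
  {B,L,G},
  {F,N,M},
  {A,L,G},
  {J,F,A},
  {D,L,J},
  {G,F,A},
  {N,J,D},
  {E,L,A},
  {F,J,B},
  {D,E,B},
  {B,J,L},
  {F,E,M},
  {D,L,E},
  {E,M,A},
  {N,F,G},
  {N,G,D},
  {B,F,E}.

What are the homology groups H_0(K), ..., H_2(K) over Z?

We work with the vertex ordering A < B < D < E < F < G < J < L < M < N. The simplices of K, each written with vertices in increasing order, are:

  0-simplices (10): A, B, D, E, F, G, J, L, M, N
  1-simplices (30): AE, AF, AG, AJ, AL, AM, AN, BD, BE, BF, BG, BJ, BL, DE, DG, DJ, DL, DN, EF, EL, EM, FG, FJ, FM, FN, GL, GN, JL, JN, MN
  2-simplices (20): AEL, AEM, AFG, AFJ, AGL, AJN, AMN, BDE, BDG, BEF, BFJ, BGL, BJL, DEL, DGN, DJL, DJN, EFM, FGN, FMN

Hence C_0 ≅ Z^10, C_1 ≅ Z^30, C_2 ≅ Z^20.

The boundary map ∂_1: C_1 → C_0 is given by ∂[p,q] = [q] − [p]. For instance
  ∂DG = G − D.
This gives a 10×30 integer matrix of rank 9; reducing to Smith normal form yields diagonal entries (1,1,1,1,1,1,1,1,1).

The boundary map ∂_2: C_2 → C_1 acts by ∂[p,q,r] = [q,r] − [p,r] + [p,q]. For instance
  ∂AGL = GL − AL + AG,
  ∂AFJ = FJ − AJ + AF.
As a 30×20 matrix over Z this has rank 20, with invariant factors (1,1,1,1,1,1,1,1,1,1,1,1,1,1,1,1,1,1,1,2).

Computing H_k = (kernel of ∂_k) / (image of ∂_{k+1}):

  H_0: rank C_0 − rank ∂_1 = 10 − 9 = 1, and the invariant factors of ∂_1 are all 1, so H_0 ≅ Z.
  H_1: rank ker ∂_1 − rank ∂_2 = (30 − 9) − 20 = 1, and ∂_2 has invariant factor 2 > 1, so H_1 ≅ Z ⊕ Z_2.
  H_2: rank ker ∂_2 − rank ∂_3 = (20 − 20) − 0 = 0, and there is no ∂_3, so H_2 ≅ 0.

As a check, the Euler characteristic is 10 − 30 + 20 = 0, which agrees with 1 − 1 + 0 = 0.

H_0 = Z,  H_1 = Z ⊕ Z_2,  H_2 = 0.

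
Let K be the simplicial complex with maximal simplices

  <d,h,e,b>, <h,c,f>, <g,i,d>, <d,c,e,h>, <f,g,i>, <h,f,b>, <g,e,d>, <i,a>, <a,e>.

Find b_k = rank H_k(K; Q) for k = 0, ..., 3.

b_0 = 1, b_1 = 2, b_2 = 0, b_3 = 0.

Take the total order a < b < c < d < e < f < g < h < i on the vertex set. Then K (dimension 3) consists of the simplices:

  0-simplices (9): a, b, c, d, e, f, g, h, i
  1-simplices (20): ae, ai, bd, be, bf, bh, cd, ce, cf, ch, de, dg, dh, di, eg, eh, fg, fh, fi, gi
  2-simplices (12): bde, bdh, beh, bfh, cde, cdh, ceh, cfh, deg, deh, dgi, fgi
  3-simplices (2): bdeh, cdeh

so the chain groups are C_0 ≅ Z^9, C_1 ≅ Z^20, C_2 ≅ Z^12, C_3 ≅ Z^2.

Boundary ∂_1: C_1 → C_0 is given by ∂[p,q] = [q] − [p]. For instance
  ∂ch = h − c.
As a 9×20 matrix over Z this has rank 8, with invariant factors (1,1,1,1,1,1,1,1).

Boundary ∂_2: C_2 → C_1 acts by ∂[p,q,r] = [q,r] − [p,r] + [p,q]. For instance
  ∂bde = de − be + bd,
  ∂deg = eg − dg + de.
This gives a 20×12 integer matrix of rank 10; reducing to Smith normal form yields diagonal entries (1,1,1,1,1,1,1,1,1,1).

∂_3: C_3 → C_2 sends each 3-simplex σ to the alternating sum Σ_i (−1)^i (σ with its i-th vertex removed). For instance
  ∂bdeh = deh − beh + bdh − bde,
  ∂cdeh = deh − ceh + cdh − cde.
The 12×2 boundary matrix has rank 2 and Smith normal form diag(1,1).

Computing H_k = (kernel of ∂_k) / (image of ∂_{k+1}):

  H_0: rank C_0 − rank ∂_1 = 9 − 8 = 1, and the invariant factors of ∂_1 are all 1, so H_0 ≅ Z.
  H_1: rank ker ∂_1 − rank ∂_2 = (20 − 8) − 10 = 2, and the invariant factors of ∂_2 are all 1, so H_1 ≅ Z^2.
  H_2: rank ker ∂_2 − rank ∂_3 = (12 − 10) − 2 = 0, and the invariant factors of ∂_3 are all 1, so H_2 ≅ 0.
  H_3: rank ker ∂_3 − rank ∂_4 = (2 − 2) − 0 = 0, and there is no ∂_4, so H_3 ≅ 0.

Hence the Betti numbers are b_0 = 1, b_1 = 2, b_2 = 0, b_3 = 0.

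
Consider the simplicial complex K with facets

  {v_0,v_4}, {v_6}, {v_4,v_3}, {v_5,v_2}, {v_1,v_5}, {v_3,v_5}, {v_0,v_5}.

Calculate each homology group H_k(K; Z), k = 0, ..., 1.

Take the total order v_0 < v_1 < v_2 < v_3 < v_4 < v_5 < v_6 on the vertex set. Then K (dimension 1) consists of the simplices:

  0-simplices (7): [v_0], [v_1], [v_2], [v_3], [v_4], [v_5], [v_6]
  1-simplices (6): [v_0,v_4], [v_0,v_5], [v_1,v_5], [v_2,v_5], [v_3,v_4], [v_3,v_5]

giving chain groups C_0 ≅ Z^7, C_1 ≅ Z^6.

The boundary map ∂_1: C_1 → C_0 sends each edge [p,q] (with p < q) to q − p. For instance
  ∂[v_1,v_5] = [v_5] − [v_1].
The resulting 7×6 matrix has rank 5, and its Smith normal form has invariant factors (1,1,1,1,1).

Now H_k = ker ∂_k / im ∂_{k+1}, so:

  H_0: rank C_0 − rank ∂_1 = 7 − 5 = 2, and the invariant factors of ∂_1 are all 1, so H_0 ≅ Z^2.
  H_1: rank ker ∂_1 − rank ∂_2 = (6 − 5) − 0 = 1, and there is no ∂_2, so H_1 ≅ Z.

H_0 = Z^2,  H_1 = Z.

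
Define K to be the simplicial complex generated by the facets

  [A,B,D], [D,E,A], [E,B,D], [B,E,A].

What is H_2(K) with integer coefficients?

We work with the vertex ordering A < B < D < E. The simplices of K, each written with vertices in increasing order, are:

  0-simplices (4): A, B, D, E
  1-simplices (6): AB, AD, AE, BD, BE, DE
  2-simplices (4): ABD, ABE, ADE, BDE

so the chain groups are C_0 ≅ Z^4, C_1 ≅ Z^6, C_2 ≅ Z^4.

Boundary ∂_1: C_1 → C_0 maps an edge to its endpoints' difference, ∂[p,q] = q − p. For instance
  ∂AE = E − A.
This gives a 4×6 integer matrix of rank 3; reducing to Smith normal form yields diagonal entries (1,1,1).

∂_2: C_2 → C_1 sends each 2-simplex [p,q,r] to [q,r] − [p,r] + [p,q]. For instance
  ∂ABE = BE − AE + AB,
  ∂BDE = DE − BE + BD.
The 6×4 boundary matrix has rank 3 and Smith normal form diag(1,1,1).

From H_k ≅ ker(∂_k) / im(∂_{k+1}) we obtain:

  H_2: rank ker ∂_2 − rank ∂_3 = (4 − 3) − 0 = 1, and there is no ∂_3, so H_2 = Z.

H_2 = Z.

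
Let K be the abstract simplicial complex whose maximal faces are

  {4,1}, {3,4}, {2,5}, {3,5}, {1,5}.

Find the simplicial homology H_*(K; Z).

Take the total order 1 < 2 < 3 < 4 < 5 on the vertex set. Then K (dimension 1) consists of the simplices:

  0-simplices (5): [1], [2], [3], [4], [5]
  1-simplices (5): [1,4], [1,5], [2,5], [3,4], [3,5]

giving chain groups C_0 ≅ Z^5, C_1 ≅ Z^5.

The boundary map ∂_1: C_1 → C_0 maps an edge to its endpoints' difference, ∂[p,q] = q − p.
The resulting 5×5 matrix has rank 4, and its Smith normal form has invariant factors (1,1,1,1).

Now H_k = ker ∂_k / im ∂_{k+1}, so:

  H_0: rank C_0 − rank ∂_1 = 5 − 4 = 1, and the invariant factors of ∂_1 are all 1, so H_0 = Z.
  H_1: rank ker ∂_1 − rank ∂_2 = (5 − 4) − 0 = 1, and there is no ∂_2, so H_1 = Z.

H_0 = Z,  H_1 = Z.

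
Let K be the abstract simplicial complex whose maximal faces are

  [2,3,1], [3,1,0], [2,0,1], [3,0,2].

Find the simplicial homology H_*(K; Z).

We work with the vertex ordering 0 < 1 < 2 < 3. The simplices of K, each written with vertices in increasing order, are:

  0-simplices (4): [0], [1], [2], [3]
  1-simplices (6): [0,1], [0,2], [0,3], [1,2], [1,3], [2,3]
  2-simplices (4): [0,1,2], [0,1,3], [0,2,3], [1,2,3]

giving chain groups C_0 ≅ Z^4, C_1 ≅ Z^6, C_2 ≅ Z^4.

The boundary map ∂_1: C_1 → C_0 sends each edge [p,q] (with p < q) to q − p.
The 4×6 boundary matrix has rank 3 and Smith normal form diag(1,1,1).

Boundary ∂_2: C_2 → C_1 maps a triangle to the signed sum of its edges. For instance
  ∂[0,1,2] = [1,2] − [0,2] + [0,1],
  ∂[0,1,3] = [1,3] − [0,3] + [0,1].
As a 6×4 matrix over Z this has rank 3, with invariant factors (1,1,1).

From H_k ≅ ker(∂_k) / im(∂_{k+1}) we obtain:

  H_0: rank C_0 − rank ∂_1 = 4 − 3 = 1, and the invariant factors of ∂_1 are all 1, so H_0 ≅ Z.
  H_1: rank ker ∂_1 − rank ∂_2 = (6 − 3) − 3 = 0, and the invariant factors of ∂_2 are all 1, so H_1 ≅ 0.
  H_2: rank ker ∂_2 − rank ∂_3 = (4 − 3) − 0 = 1, and there is no ∂_3, so H_2 ≅ Z.

H_0 ≅ Z,  H_1 = 0,  H_2 ≅ Z.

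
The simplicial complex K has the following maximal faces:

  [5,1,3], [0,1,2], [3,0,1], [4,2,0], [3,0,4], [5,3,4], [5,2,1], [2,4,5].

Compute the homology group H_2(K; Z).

H_2 ≅ Z.

We work with the vertex ordering 0 < 1 < 2 < 3 < 4 < 5. The simplices of K, each written with vertices in increasing order, are:

  0-simplices (6): [0], [1], [2], [3], [4], [5]
  1-simplices (12): [0,1], [0,2], [0,3], [0,4], [1,2], [1,3], [1,5], [2,4], [2,5], [3,4], [3,5], [4,5]
  2-simplices (8): [0,1,2], [0,1,3], [0,2,4], [0,3,4], [1,2,5], [1,3,5], [2,4,5], [3,4,5]

giving chain groups C_0 ≅ Z^6, C_1 ≅ Z^12, C_2 ≅ Z^8.

∂_1: C_1 → C_0 sends each edge [p,q] (with p < q) to q − p. For instance
  ∂[2,5] = [5] − [2].
The resulting 6×12 matrix has rank 5, and its Smith normal form has invariant factors (1,1,1,1,1).

Boundary ∂_2: C_2 → C_1 sends each 2-simplex [p,q,r] to [q,r] − [p,r] + [p,q]. For instance
  ∂[3,4,5] = [4,5] − [3,5] + [3,4],
  ∂[0,1,2] = [1,2] − [0,2] + [0,1].
As a 12×8 matrix over Z this has rank 7, with invariant factors (1,1,1,1,1,1,1).

From H_k ≅ ker(∂_k) / im(∂_{k+1}) we obtain:

  H_2: rank ker ∂_2 − rank ∂_3 = (8 − 7) − 0 = 1, and there is no ∂_3, so H_2 = Z.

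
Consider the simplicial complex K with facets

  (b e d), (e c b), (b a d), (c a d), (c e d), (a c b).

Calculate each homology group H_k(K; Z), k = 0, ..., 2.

Fix the vertex order a < b < c < d < e and write every simplex with vertices in increasing order. Then dim K = 2 and the simplices of K are:

  0-simplices (5): a, b, c, d, e
  1-simplices (9): ab, ac, ad, bc, bd, be, cd, ce, de
  2-simplices (6): abc, abd, acd, bce, bde, cde

so the chain groups are C_0 ≅ Z^5, C_1 ≅ Z^9, C_2 ≅ Z^6.

∂_1: C_1 → C_0 is given by ∂[p,q] = [q] − [p]. For instance
  ∂ce = e − c.
As a 5×9 matrix over Z this has rank 4, with invariant factors (1,1,1,1).

The boundary map ∂_2: C_2 → C_1 sends each 2-simplex [p,q,r] to [q,r] − [p,r] + [p,q]. For instance
  ∂abc = bc − ac + ab,
  ∂cde = de − ce + cd.
The 9×6 boundary matrix has rank 5 and Smith normal form diag(1,1,1,1,1).

Reading off H_k = ker ∂_k / im ∂_{k+1}:

  H_0: rank C_0 − rank ∂_1 = 5 − 4 = 1, and the invariant factors of ∂_1 are all 1, so H_0 ≅ Z.
  H_1: rank ker ∂_1 − rank ∂_2 = (9 − 4) − 5 = 0, and the invariant factors of ∂_2 are all 1, so H_1 ≅ 0.
  H_2: rank ker ∂_2 − rank ∂_3 = (6 − 5) − 0 = 1, and there is no ∂_3, so H_2 ≅ Z.

H_0 ≅ Z,  H_1 = 0,  H_2 ≅ Z.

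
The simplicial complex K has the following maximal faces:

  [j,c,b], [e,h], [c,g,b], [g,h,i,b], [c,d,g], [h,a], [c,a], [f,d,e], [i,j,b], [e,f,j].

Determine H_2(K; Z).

H_2 = 0.

Order the vertices as a < b < c < d < e < f < g < h < i < j. Listing each simplex with vertices in this order, K has dimension 3 with simplices:

  0-simplices (10): a, b, c, d, e, f, g, h, i, j
  1-simplices (21): ac, ah, bc, bg, bh, bi, bj, cd, cg, cj, de, df, dg, ef, eh, ej, fj, gh, gi, hi, ij
  2-simplices (10): bcg, bcj, bgh, bgi, bhi, bij, cdg, def, efj, ghi
  3-simplices (1): bghi

giving chain groups C_0 ≅ Z^10, C_1 ≅ Z^21, C_2 ≅ Z^10, C_3 ≅ Z^1.

Boundary ∂_1: C_1 → C_0 is given by ∂[p,q] = [q] − [p]. For instance
  ∂df = f − d.
This gives a 10×21 integer matrix of rank 9; reducing to Smith normal form yields diagonal entries (1,1,1,1,1,1,1,1,1).

Boundary ∂_2: C_2 → C_1 acts by ∂[p,q,r] = [q,r] − [p,r] + [p,q]. For instance
  ∂bgh = gh − bh + bg,
  ∂bhi = hi − bi + bh.
As a 21×10 matrix over Z this has rank 9, with invariant factors (1,1,1,1,1,1,1,1,1).

Boundary ∂_3: C_3 → C_2 sends each 3-simplex σ to the alternating sum Σ_i (−1)^i (σ with its i-th vertex removed). For instance
  ∂bghi = ghi − bhi + bgi − bgh.
This gives a 10×1 integer matrix of rank 1; reducing to Smith normal form yields diagonal entries (1).

Now H_k = ker ∂_k / im ∂_{k+1}, so:

  H_2: rank ker ∂_2 − rank ∂_3 = (10 − 9) − 1 = 0, and the invariant factors of ∂_3 are all 1, so H_2 ≅ 0.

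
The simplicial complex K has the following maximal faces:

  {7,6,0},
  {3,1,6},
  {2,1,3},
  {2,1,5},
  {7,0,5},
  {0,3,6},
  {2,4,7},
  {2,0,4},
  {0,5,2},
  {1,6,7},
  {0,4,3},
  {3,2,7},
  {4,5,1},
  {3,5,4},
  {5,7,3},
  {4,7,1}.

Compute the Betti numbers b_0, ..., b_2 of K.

b_0 = 1, b_1 = 2, b_2 = 1.

Take the total order 0 < 1 < 2 < 3 < 4 < 5 < 6 < 7 on the vertex set. Then K (dimension 2) consists of the simplices:

  0-simplices (8): [0], [1], [2], [3], [4], [5], [6], [7]
  1-simplices (24): (24 of them)
  2-simplices (16): [0,2,4], [0,2,5], [0,3,4], [0,3,6], [0,5,7], [0,6,7], [1,2,3], [1,2,5], [1,3,6], [1,4,5], [1,4,7], [1,6,7], [2,3,7], [2,4,7], [3,4,5], [3,5,7]

Hence C_0 ≅ Z^8, C_1 ≅ Z^24, C_2 ≅ Z^16.

Boundary ∂_1: C_1 → C_0 is given by ∂[p,q] = [q] − [p].
The 8×24 boundary matrix has rank 7 and Smith normal form diag(1,1,1,1,1,1,1).

Boundary ∂_2: C_2 → C_1 acts by ∂[p,q,r] = [q,r] − [p,r] + [p,q]. For instance
  ∂[0,3,6] = [3,6] − [0,6] + [0,3],
  ∂[3,5,7] = [5,7] − [3,7] + [3,5].
The 24×16 boundary matrix has rank 15 and Smith normal form diag(1,1,1,1,1,1,1,1,1,1,1,1,1,1,1).

Reading off H_k = ker ∂_k / im ∂_{k+1}:

  H_0: rank C_0 − rank ∂_1 = 8 − 7 = 1, and the invariant factors of ∂_1 are all 1, so H_0 = Z.
  H_1: rank ker ∂_1 − rank ∂_2 = (24 − 7) − 15 = 2, and the invariant factors of ∂_2 are all 1, so H_1 = Z^2.
  H_2: rank ker ∂_2 − rank ∂_3 = (16 − 15) − 0 = 1, and there is no ∂_3, so H_2 = Z.

As a check, the Euler characteristic is 8 − 24 + 16 = 0, which agrees with 1 − 2 + 1 = 0.

Hence the Betti numbers are b_0 = 1, b_1 = 2, b_2 = 1.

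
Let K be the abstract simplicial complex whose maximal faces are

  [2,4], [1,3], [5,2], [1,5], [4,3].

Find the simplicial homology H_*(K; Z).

Take the total order 1 < 2 < 3 < 4 < 5 on the vertex set. Then K (dimension 1) consists of the simplices:

  0-simplices (5): [1], [2], [3], [4], [5]
  1-simplices (5): [1,3], [1,5], [2,4], [2,5], [3,4]

Hence C_0 ≅ Z^5, C_1 ≅ Z^5.

Boundary ∂_1: C_1 → C_0 maps an edge to its endpoints' difference, ∂[p,q] = q − p. For instance
  ∂[2,5] = [5] − [2].
As a 5×5 matrix over Z this has rank 4, with invariant factors (1,1,1,1).

Reading off H_k = ker ∂_k / im ∂_{k+1}:

  H_0: rank C_0 − rank ∂_1 = 5 − 4 = 1, and the invariant factors of ∂_1 are all 1, so H_0 ≅ Z.
  H_1: rank ker ∂_1 − rank ∂_2 = (5 − 4) − 0 = 1, and there is no ∂_2, so H_1 ≅ Z.

(K is a triangulation of the circle S^1.)

H_0 ≅ Z,  H_1 ≅ Z.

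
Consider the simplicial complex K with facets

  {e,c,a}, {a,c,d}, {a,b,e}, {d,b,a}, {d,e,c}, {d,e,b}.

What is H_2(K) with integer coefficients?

K has 5 vertices, 9 edges, 6 triangles.
rank ∂_2 = 5, rank ∂_3 = 0 ⇒ b_2 = 6 − 5 − 0 = 1. So H_2 = Z.

H_2 ≅ Z.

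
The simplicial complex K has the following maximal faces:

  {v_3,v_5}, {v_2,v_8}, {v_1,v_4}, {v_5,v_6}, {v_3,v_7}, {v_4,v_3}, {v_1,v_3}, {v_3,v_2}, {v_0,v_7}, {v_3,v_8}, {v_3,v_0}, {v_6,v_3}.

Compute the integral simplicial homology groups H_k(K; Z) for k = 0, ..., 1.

Take the total order v_0 < v_1 < v_2 < v_3 < v_4 < v_5 < v_6 < v_7 < v_8 on the vertex set. Then K (dimension 1) consists of the simplices:

  0-simplices (9): [v_0], [v_1], [v_2], [v_3], [v_4], [v_5], [v_6], [v_7], [v_8]
  1-simplices (12): [v_0,v_3], [v_0,v_7], [v_1,v_3], [v_1,v_4], [v_2,v_3], [v_2,v_8], [v_3,v_4], [v_3,v_5], [v_3,v_6], [v_3,v_7], [v_3,v_8], [v_5,v_6]

so the chain groups are C_0 ≅ Z^9, C_1 ≅ Z^12.

The boundary map ∂_1: C_1 → C_0 sends each edge [p,q] (with p < q) to q − p.
The resulting 9×12 matrix has rank 8, and its Smith normal form has invariant factors (1,1,1,1,1,1,1,1).

Computing H_k = (kernel of ∂_k) / (image of ∂_{k+1}):

  H_0: rank C_0 − rank ∂_1 = 9 − 8 = 1, and the invariant factors of ∂_1 are all 1, so H_0 = Z.
  H_1: rank ker ∂_1 − rank ∂_2 = (12 − 8) − 0 = 4, and there is no ∂_2, so H_1 = Z^4.

H_0 ≅ Z,  H_1 ≅ Z^4.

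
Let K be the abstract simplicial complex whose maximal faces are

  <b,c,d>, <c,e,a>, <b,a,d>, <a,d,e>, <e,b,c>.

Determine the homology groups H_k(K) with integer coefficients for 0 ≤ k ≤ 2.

K has 5 vertices, 10 edges, 5 triangles.
rank ∂_0 = 0, rank ∂_1 = 4 ⇒ b_0 = 5 − 0 − 4 = 1; all invariant factors of ∂_1 are 1 so no torsion. So H_0 = Z.
rank ∂_1 = 4, rank ∂_2 = 5 ⇒ b_1 = 10 − 4 − 5 = 1; all invariant factors of ∂_2 are 1 so no torsion. So H_1 = Z.
rank ∂_2 = 5, rank ∂_3 = 0 ⇒ b_2 = 5 − 5 − 0 = 0. So H_2 = 0.

H_0 ≅ Z,  H_1 ≅ Z,  H_2 = 0.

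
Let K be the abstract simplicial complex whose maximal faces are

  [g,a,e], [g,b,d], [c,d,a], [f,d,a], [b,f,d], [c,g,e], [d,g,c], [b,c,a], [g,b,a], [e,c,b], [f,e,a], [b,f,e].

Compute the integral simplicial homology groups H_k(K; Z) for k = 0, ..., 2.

H_0 = Z,  H_1 = Z/2Z,  H_2 = 0.

Take the total order a < b < c < d < e < f < g on the vertex set. Then K (dimension 2) consists of the simplices:

  0-simplices (7): a, b, c, d, e, f, g
  1-simplices (18): ab, ac, ad, ae, af, ag, bc, bd, be, bf, bg, cd, ce, cg, df, dg, ef, eg
  2-simplices (12): abc, abg, acd, adf, aef, aeg, bce, bdf, bdg, bef, cdg, ceg

Hence C_0 ≅ Z^7, C_1 ≅ Z^18, C_2 ≅ Z^12.

Boundary ∂_1: C_1 → C_0 sends each edge [p,q] (with p < q) to q − p.
The resulting 7×18 matrix has rank 6, and its Smith normal form has invariant factors (1,1,1,1,1,1).

The boundary map ∂_2: C_2 → C_1 acts by ∂[p,q,r] = [q,r] − [p,r] + [p,q]. For instance
  ∂abc = bc − ac + ab,
  ∂ceg = eg − cg + ce.
This gives a 18×12 integer matrix of rank 12; reducing to Smith normal form yields diagonal entries (1,1,1,1,1,1,1,1,1,1,1,2).

From H_k ≅ ker(∂_k) / im(∂_{k+1}) we obtain:

  H_0: rank C_0 − rank ∂_1 = 7 − 6 = 1, and the invariant factors of ∂_1 are all 1, so H_0 ≅ Z.
  H_1: rank ker ∂_1 − rank ∂_2 = (18 − 6) − 12 = 0, and ∂_2 has invariant factor 2 > 1, so H_1 ≅ Z/2Z.
  H_2: rank ker ∂_2 − rank ∂_3 = (12 − 12) − 0 = 0, and there is no ∂_3, so H_2 ≅ 0.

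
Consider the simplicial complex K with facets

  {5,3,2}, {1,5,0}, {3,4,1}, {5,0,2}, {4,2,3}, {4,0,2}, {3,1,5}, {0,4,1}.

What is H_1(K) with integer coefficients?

Fix the vertex order 0 < 1 < 2 < 3 < 4 < 5 and write every simplex with vertices in increasing order. Then dim K = 2 and the simplices of K are:

  0-simplices (6): [0], [1], [2], [3], [4], [5]
  1-simplices (12): [0,1], [0,2], [0,4], [0,5], [1,3], [1,4], [1,5], [2,3], [2,4], [2,5], [3,4], [3,5]
  2-simplices (8): [0,1,4], [0,1,5], [0,2,4], [0,2,5], [1,3,4], [1,3,5], [2,3,4], [2,3,5]

giving chain groups C_0 ≅ Z^6, C_1 ≅ Z^12, C_2 ≅ Z^8.

∂_1: C_1 → C_0 is given by ∂[p,q] = [q] − [p].
The 6×12 boundary matrix has rank 5 and Smith normal form diag(1,1,1,1,1).

∂_2: C_2 → C_1 maps a triangle to the signed sum of its edges. For instance
  ∂[0,2,5] = [2,5] − [0,5] + [0,2],
  ∂[0,1,5] = [1,5] − [0,5] + [0,1].
This gives a 12×8 integer matrix of rank 7; reducing to Smith normal form yields diagonal entries (1,1,1,1,1,1,1).

Now H_k = ker ∂_k / im ∂_{k+1}, so:

  H_1: rank ker ∂_1 − rank ∂_2 = (12 − 5) − 7 = 0, and the invariant factors of ∂_2 are all 1, so H_1 ≅ 0.

H_1 ≅ 0.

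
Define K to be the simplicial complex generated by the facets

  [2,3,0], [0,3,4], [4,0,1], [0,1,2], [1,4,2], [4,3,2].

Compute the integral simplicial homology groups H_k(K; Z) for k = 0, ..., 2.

H_0 = Z,  H_1 = 0,  H_2 = Z.

Fix the vertex order 0 < 1 < 2 < 3 < 4 and write every simplex with vertices in increasing order. Then dim K = 2 and the simplices of K are:

  0-simplices (5): [0], [1], [2], [3], [4]
  1-simplices (9): [0,1], [0,2], [0,3], [0,4], [1,2], [1,4], [2,3], [2,4], [3,4]
  2-simplices (6): [0,1,2], [0,1,4], [0,2,3], [0,3,4], [1,2,4], [2,3,4]

so the chain groups are C_0 ≅ Z^5, C_1 ≅ Z^9, C_2 ≅ Z^6.

∂_1: C_1 → C_0 is given by ∂[p,q] = [q] − [p]. For instance
  ∂[0,2] = [2] − [0].
The 5×9 boundary matrix has rank 4 and Smith normal form diag(1,1,1,1).

Boundary ∂_2: C_2 → C_1 sends each 2-simplex [p,q,r] to [q,r] − [p,r] + [p,q]. For instance
  ∂[0,1,2] = [1,2] − [0,2] + [0,1],
  ∂[0,2,3] = [2,3] − [0,3] + [0,2].
As a 9×6 matrix over Z this has rank 5, with invariant factors (1,1,1,1,1).

Reading off H_k = ker ∂_k / im ∂_{k+1}:

  H_0: rank C_0 − rank ∂_1 = 5 − 4 = 1, and the invariant factors of ∂_1 are all 1, so H_0 = Z.
  H_1: rank ker ∂_1 − rank ∂_2 = (9 − 4) − 5 = 0, and the invariant factors of ∂_2 are all 1, so H_1 = 0.
  H_2: rank ker ∂_2 − rank ∂_3 = (6 − 5) − 0 = 1, and there is no ∂_3, so H_2 = Z.

(K is a triangulation of the 2-sphere S^2.)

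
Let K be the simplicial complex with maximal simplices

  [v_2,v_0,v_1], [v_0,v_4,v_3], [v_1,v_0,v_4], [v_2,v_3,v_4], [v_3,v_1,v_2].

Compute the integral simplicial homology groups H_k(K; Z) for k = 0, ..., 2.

H_0 = Z,  H_1 = Z,  H_2 = 0.

K has 5 vertices, 10 edges, 5 triangles.
rank ∂_0 = 0, rank ∂_1 = 4 ⇒ b_0 = 5 − 0 − 4 = 1; all invariant factors of ∂_1 are 1 so no torsion. So H_0 ≅ Z.
rank ∂_1 = 4, rank ∂_2 = 5 ⇒ b_1 = 10 − 4 − 5 = 1; all invariant factors of ∂_2 are 1 so no torsion. So H_1 ≅ Z.
rank ∂_2 = 5, rank ∂_3 = 0 ⇒ b_2 = 5 − 5 − 0 = 0. So H_2 ≅ 0.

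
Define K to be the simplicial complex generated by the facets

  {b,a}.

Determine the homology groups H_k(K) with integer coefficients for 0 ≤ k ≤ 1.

Order the vertices as a < b. Listing each simplex with vertices in this order, K has dimension 1 with simplices:

  0-simplices (2): a, b
  1-simplices (1): ab

so the chain groups are C_0 ≅ Z^2, C_1 ≅ Z^1.

The boundary map ∂_1: C_1 → C_0 is given by ∂[p,q] = [q] − [p]. For instance
  ∂ab = b − a.
The resulting 2×1 matrix has rank 1, and its Smith normal form has invariant factors (1).

Computing H_k = (kernel of ∂_k) / (image of ∂_{k+1}):

  H_0: rank C_0 − rank ∂_1 = 2 − 1 = 1, and the invariant factors of ∂_1 are all 1, so H_0 ≅ Z.
  H_1: rank ker ∂_1 − rank ∂_2 = (1 − 1) − 0 = 0, and there is no ∂_2, so H_1 ≅ 0.

As a check, the Euler characteristic is 2 − 1 = 1, which agrees with 1 − 0 = 1.
(K is a triangulation of the 1-simplex.)

H_0 = Z,  H_1 = 0.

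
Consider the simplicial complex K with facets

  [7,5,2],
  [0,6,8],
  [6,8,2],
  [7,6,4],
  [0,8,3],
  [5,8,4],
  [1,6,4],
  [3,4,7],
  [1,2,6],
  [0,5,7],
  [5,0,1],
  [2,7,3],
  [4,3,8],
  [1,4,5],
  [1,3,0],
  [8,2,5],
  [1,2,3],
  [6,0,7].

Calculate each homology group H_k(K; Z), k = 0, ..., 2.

Take the total order 0 < 1 < 2 < 3 < 4 < 5 < 6 < 7 < 8 on the vertex set. Then K (dimension 2) consists of the simplices:

  0-simplices (9): [0], [1], [2], [3], [4], [5], [6], [7], [8]
  1-simplices (27): (27 of them)
  2-simplices (18): [0,1,3], [0,1,5], [0,3,8], [0,5,7], [0,6,7], [0,6,8], [1,2,3], [1,2,6], [1,4,5], [1,4,6], [2,3,7], [2,5,7], [2,5,8], [2,6,8], [3,4,7], [3,4,8], [4,5,8], [4,6,7]

giving chain groups C_0 ≅ Z^9, C_1 ≅ Z^27, C_2 ≅ Z^18.

The boundary map ∂_1: C_1 → C_0 is given by ∂[p,q] = [q] − [p]. For instance
  ∂[2,8] = [8] − [2].
The resulting 9×27 matrix has rank 8, and its Smith normal form has invariant factors (1,1,1,1,1,1,1,1).

The boundary map ∂_2: C_2 → C_1 sends each 2-simplex [p,q,r] to [q,r] − [p,r] + [p,q]. For instance
  ∂[2,5,7] = [5,7] − [2,7] + [2,5],
  ∂[1,4,6] = [4,6] − [1,6] + [1,4].
As a 27×18 matrix over Z this has rank 17, with invariant factors (1,1,1,1,1,1,1,1,1,1,1,1,1,1,1,1,1).

Now H_k = ker ∂_k / im ∂_{k+1}, so:

  H_0: rank C_0 − rank ∂_1 = 9 − 8 = 1, and the invariant factors of ∂_1 are all 1, so H_0 ≅ Z.
  H_1: rank ker ∂_1 − rank ∂_2 = (27 − 8) − 17 = 2, and the invariant factors of ∂_2 are all 1, so H_1 ≅ Z^2.
  H_2: rank ker ∂_2 − rank ∂_3 = (18 − 17) − 0 = 1, and there is no ∂_3, so H_2 ≅ Z.

H_0 = Z,  H_1 = Z^2,  H_2 = Z.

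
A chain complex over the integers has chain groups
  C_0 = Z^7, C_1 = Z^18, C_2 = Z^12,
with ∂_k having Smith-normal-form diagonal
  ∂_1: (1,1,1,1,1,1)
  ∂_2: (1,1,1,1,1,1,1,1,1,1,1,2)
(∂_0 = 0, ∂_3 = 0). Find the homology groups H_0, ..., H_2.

H_0: b_0 = 7 − 0 − 6 = 1; torsion from ∂_1 factors > 1: none. So H_0 = Z.
H_1: b_1 = 18 − 6 − 12 = 0; torsion from ∂_2 factors > 1: [2]. So H_1 = Z/2.
H_2: b_2 = 12 − 12 − 0 = 0; torsion from ∂_3 factors > 1: none. So H_2 = 0.

H_0 = Z,  H_1 = Z/2,  H_2 = 0.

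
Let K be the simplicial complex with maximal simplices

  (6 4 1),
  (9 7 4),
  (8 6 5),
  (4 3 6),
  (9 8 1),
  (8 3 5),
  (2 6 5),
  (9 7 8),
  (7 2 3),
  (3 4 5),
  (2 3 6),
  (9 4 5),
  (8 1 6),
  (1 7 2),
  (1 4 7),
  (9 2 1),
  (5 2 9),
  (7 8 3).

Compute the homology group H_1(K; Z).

H_1 = Z × Z/2.

Order the vertices as 1 < 2 < 3 < 4 < 5 < 6 < 7 < 8 < 9. Listing each simplex with vertices in this order, K has dimension 2 with simplices:

  0-simplices (9): [1], [2], [3], [4], [5], [6], [7], [8], [9]
  1-simplices (27): (27 of them)
  2-simplices (18): [1,2,7], [1,2,9], [1,4,6], [1,4,7], [1,6,8], [1,8,9], [2,3,6], [2,3,7], [2,5,6], [2,5,9], [3,4,5], [3,4,6], [3,5,8], [3,7,8], [4,5,9], [4,7,9], [5,6,8], [7,8,9]

so the chain groups are C_0 ≅ Z^9, C_1 ≅ Z^27, C_2 ≅ Z^18.

The boundary map ∂_1: C_1 → C_0 maps an edge to its endpoints' difference, ∂[p,q] = q − p.
This gives a 9×27 integer matrix of rank 8; reducing to Smith normal form yields diagonal entries (1,1,1,1,1,1,1,1).

Boundary ∂_2: C_2 → C_1 maps a triangle to the signed sum of its edges. For instance
  ∂[7,8,9] = [8,9] − [7,9] + [7,8],
  ∂[1,2,9] = [2,9] − [1,9] + [1,2].
The resulting 27×18 matrix has rank 18, and its Smith normal form has invariant factors (1,1,1,1,1,1,1,1,1,1,1,1,1,1,1,1,1,2).

Now H_k = ker ∂_k / im ∂_{k+1}, so:

  H_1: rank ker ∂_1 − rank ∂_2 = (27 − 8) − 18 = 1, and ∂_2 has invariant factor 2 > 1, so H_1 = Z × Z/2.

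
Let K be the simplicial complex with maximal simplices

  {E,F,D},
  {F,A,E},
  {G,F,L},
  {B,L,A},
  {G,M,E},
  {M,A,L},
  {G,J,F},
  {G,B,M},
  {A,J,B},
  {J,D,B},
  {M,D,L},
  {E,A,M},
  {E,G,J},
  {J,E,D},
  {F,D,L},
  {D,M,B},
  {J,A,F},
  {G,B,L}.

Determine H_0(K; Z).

H_0 ≅ Z.

Fix the vertex order A < B < D < E < F < G < J < L < M and write every simplex with vertices in increasing order. Then dim K = 2 and the simplices of K are:

  0-simplices (9): A, B, D, E, F, G, J, L, M
  1-simplices (27): AB, AE, AF, AJ, AL, AM, BD, BG, BJ, BL, BM, DE, DF, DJ, DL, DM, EF, EG, EJ, EM, FG, FJ, FL, GJ, GL, GM, LM
  2-simplices (18): ABJ, ABL, AEF, AEM, AFJ, ALM, BDJ, BDM, BGL, BGM, DEF, DEJ, DFL, DLM, EGJ, EGM, FGJ, FGL

so the chain groups are C_0 ≅ Z^9, C_1 ≅ Z^27, C_2 ≅ Z^18.

The boundary map ∂_1: C_1 → C_0 is given by ∂[p,q] = [q] − [p]. For instance
  ∂DE = E − D.
The 9×27 boundary matrix has rank 8 and Smith normal form diag(1,1,1,1,1,1,1,1).

The boundary map ∂_2: C_2 → C_1 maps a triangle to the signed sum of its edges. For instance
  ∂ABL = BL − AL + AB,
  ∂DFL = FL − DL + DF.
The 27×18 boundary matrix has rank 18 and Smith normal form diag(1,1,1,1,1,1,1,1,1,1,1,1,1,1,1,1,1,2).

From H_k ≅ ker(∂_k) / im(∂_{k+1}) we obtain:

  H_0: rank C_0 − rank ∂_1 = 9 − 8 = 1, and the invariant factors of ∂_1 are all 1, so H_0 = Z.

(K is a triangulation of the Klein bottle.)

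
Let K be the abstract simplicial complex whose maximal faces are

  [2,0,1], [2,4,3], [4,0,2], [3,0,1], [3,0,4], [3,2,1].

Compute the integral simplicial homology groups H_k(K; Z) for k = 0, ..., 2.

We work with the vertex ordering 0 < 1 < 2 < 3 < 4. The simplices of K, each written with vertices in increasing order, are:

  0-simplices (5): [0], [1], [2], [3], [4]
  1-simplices (9): [0,1], [0,2], [0,3], [0,4], [1,2], [1,3], [2,3], [2,4], [3,4]
  2-simplices (6): [0,1,2], [0,1,3], [0,2,4], [0,3,4], [1,2,3], [2,3,4]

Hence C_0 ≅ Z^5, C_1 ≅ Z^9, C_2 ≅ Z^6.

The boundary map ∂_1: C_1 → C_0 sends each edge [p,q] (with p < q) to q − p. For instance
  ∂[2,3] = [3] − [2].
The 5×9 boundary matrix has rank 4 and Smith normal form diag(1,1,1,1).

∂_2: C_2 → C_1 maps a triangle to the signed sum of its edges. For instance
  ∂[2,3,4] = [3,4] − [2,4] + [2,3],
  ∂[1,2,3] = [2,3] − [1,3] + [1,2].
The resulting 9×6 matrix has rank 5, and its Smith normal form has invariant factors (1,1,1,1,1).

Reading off H_k = ker ∂_k / im ∂_{k+1}:

  H_0: rank C_0 − rank ∂_1 = 5 − 4 = 1, and the invariant factors of ∂_1 are all 1, so H_0 ≅ Z.
  H_1: rank ker ∂_1 − rank ∂_2 = (9 − 4) − 5 = 0, and the invariant factors of ∂_2 are all 1, so H_1 ≅ 0.
  H_2: rank ker ∂_2 − rank ∂_3 = (6 − 5) − 0 = 1, and there is no ∂_3, so H_2 ≅ Z.

As a check, the Euler characteristic is 5 − 9 + 6 = 2, which agrees with 1 − 0 + 1 = 2.

H_0 ≅ Z,  H_1 = 0,  H_2 ≅ Z.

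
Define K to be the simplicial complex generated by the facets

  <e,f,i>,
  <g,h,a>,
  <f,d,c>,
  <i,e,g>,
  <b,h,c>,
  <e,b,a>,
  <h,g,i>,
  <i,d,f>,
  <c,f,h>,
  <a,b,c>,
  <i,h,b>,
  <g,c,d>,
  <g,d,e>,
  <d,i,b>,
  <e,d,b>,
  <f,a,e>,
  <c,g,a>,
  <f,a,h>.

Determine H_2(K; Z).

We work with the vertex ordering a < b < c < d < e < f < g < h < i. The simplices of K, each written with vertices in increasing order, are:

  0-simplices (9): a, b, c, d, e, f, g, h, i
  1-simplices (27): ab, ac, ae, af, ag, ah, bc, bd, be, bh, bi, cd, cf, cg, ch, de, df, dg, di, ef, eg, ei, fh, fi, gh, gi, hi
  2-simplices (18): abc, abe, acg, aef, afh, agh, bch, bde, bdi, bhi, cdf, cdg, cfh, deg, dfi, efi, egi, ghi

so the chain groups are C_0 ≅ Z^9, C_1 ≅ Z^27, C_2 ≅ Z^18.

∂_1: C_1 → C_0 maps an edge to its endpoints' difference, ∂[p,q] = q − p.
This gives a 9×27 integer matrix of rank 8; reducing to Smith normal form yields diagonal entries (1,1,1,1,1,1,1,1).

∂_2: C_2 → C_1 sends each 2-simplex [p,q,r] to [q,r] − [p,r] + [p,q]. For instance
  ∂abe = be − ae + ab,
  ∂aef = ef − af + ae.
As a 27×18 matrix over Z this has rank 18, with invariant factors (1,1,1,1,1,1,1,1,1,1,1,1,1,1,1,1,1,2).

From H_k ≅ ker(∂_k) / im(∂_{k+1}) we obtain:

  H_2: rank ker ∂_2 − rank ∂_3 = (18 − 18) − 0 = 0, and there is no ∂_3, so H_2 = 0.

(K is a triangulation of the Klein bottle.)

H_2 ≅ 0.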